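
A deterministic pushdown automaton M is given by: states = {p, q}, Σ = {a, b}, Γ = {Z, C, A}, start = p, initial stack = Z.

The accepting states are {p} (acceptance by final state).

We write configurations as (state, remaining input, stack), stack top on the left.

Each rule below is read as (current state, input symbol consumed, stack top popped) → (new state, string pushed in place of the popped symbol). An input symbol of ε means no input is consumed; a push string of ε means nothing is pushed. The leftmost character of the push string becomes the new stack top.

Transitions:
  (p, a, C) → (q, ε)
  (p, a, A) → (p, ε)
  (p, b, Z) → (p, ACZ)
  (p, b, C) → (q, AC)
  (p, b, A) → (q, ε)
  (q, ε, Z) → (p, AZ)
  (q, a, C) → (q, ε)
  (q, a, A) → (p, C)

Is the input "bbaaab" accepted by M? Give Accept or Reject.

(p, bbaaab, Z)
  read b, top Z: go to p, push ACZ → (p, baaab, ACZ)
  read b, top A: go to q, push ε → (q, aaab, CZ)
  read a, top C: go to q, push ε → (q, aab, Z)
  ε-move, top Z: go to p, push AZ → (p, aab, AZ)
  read a, top A: go to p, push ε → (p, ab, Z)
No transition applies at (p, ab, Z); input not fully consumed.

Reject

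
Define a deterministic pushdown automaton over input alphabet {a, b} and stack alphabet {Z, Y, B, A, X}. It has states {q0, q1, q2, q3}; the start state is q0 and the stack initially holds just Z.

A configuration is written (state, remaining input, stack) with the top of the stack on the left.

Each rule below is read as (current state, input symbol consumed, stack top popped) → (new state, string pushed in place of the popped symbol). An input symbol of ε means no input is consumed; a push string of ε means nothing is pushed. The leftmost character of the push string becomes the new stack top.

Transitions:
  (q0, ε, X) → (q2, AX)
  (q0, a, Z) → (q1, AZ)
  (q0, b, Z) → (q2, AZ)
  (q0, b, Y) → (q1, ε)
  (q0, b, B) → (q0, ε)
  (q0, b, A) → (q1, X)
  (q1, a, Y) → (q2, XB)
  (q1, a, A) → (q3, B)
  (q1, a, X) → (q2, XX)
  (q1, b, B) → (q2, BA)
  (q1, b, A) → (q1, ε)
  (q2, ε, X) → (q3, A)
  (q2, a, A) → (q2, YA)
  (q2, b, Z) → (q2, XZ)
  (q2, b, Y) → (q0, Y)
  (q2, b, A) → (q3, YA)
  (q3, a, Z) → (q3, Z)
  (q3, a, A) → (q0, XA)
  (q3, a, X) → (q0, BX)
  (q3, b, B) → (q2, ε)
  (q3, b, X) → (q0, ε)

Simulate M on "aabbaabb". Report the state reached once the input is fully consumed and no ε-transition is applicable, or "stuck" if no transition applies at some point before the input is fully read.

(q0, aabbaabb, Z)
  read a, top Z: go to q1, push AZ → (q1, abbaabb, AZ)
  read a, top A: go to q3, push B → (q3, bbaabb, BZ)
  read b, top B: go to q2, push ε → (q2, baabb, Z)
  read b, top Z: go to q2, push XZ → (q2, aabb, XZ)
  ε-move, top X: go to q3, push A → (q3, aabb, AZ)
  read a, top A: go to q0, push XA → (q0, abb, XAZ)
  ε-move, top X: go to q2, push AX → (q2, abb, AXAZ)
  read a, top A: go to q2, push YA → (q2, bb, YAXAZ)
  read b, top Y: go to q0, push Y → (q0, b, YAXAZ)
  read b, top Y: go to q1, push ε → (q1, ε, AXAZ)
All input consumed; M is in state q1.

q1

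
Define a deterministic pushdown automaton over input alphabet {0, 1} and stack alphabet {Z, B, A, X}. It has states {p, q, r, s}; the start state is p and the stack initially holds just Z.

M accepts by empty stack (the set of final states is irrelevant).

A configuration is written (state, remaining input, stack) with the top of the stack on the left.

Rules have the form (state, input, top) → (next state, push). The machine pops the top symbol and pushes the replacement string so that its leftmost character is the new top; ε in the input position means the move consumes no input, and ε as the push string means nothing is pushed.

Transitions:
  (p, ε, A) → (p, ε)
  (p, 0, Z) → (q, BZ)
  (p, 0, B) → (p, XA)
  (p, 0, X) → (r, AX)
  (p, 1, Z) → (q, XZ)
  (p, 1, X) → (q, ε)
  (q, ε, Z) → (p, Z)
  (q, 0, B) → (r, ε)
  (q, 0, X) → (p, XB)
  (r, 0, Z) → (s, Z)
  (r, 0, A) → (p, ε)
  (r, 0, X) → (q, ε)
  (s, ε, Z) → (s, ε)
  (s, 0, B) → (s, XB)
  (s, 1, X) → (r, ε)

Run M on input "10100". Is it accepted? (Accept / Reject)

(p, 10100, Z)
  read 1, top Z: go to q, push XZ → (q, 0100, XZ)
  read 0, top X: go to p, push XB → (p, 100, XBZ)
  read 1, top X: go to q, push ε → (q, 00, BZ)
  read 0, top B: go to r, push ε → (r, 0, Z)
  read 0, top Z: go to s, push Z → (s, ε, Z)
  ε-move, top Z: go to s, push ε → (s, ε, ε)
All input consumed and the stack is empty.

Accept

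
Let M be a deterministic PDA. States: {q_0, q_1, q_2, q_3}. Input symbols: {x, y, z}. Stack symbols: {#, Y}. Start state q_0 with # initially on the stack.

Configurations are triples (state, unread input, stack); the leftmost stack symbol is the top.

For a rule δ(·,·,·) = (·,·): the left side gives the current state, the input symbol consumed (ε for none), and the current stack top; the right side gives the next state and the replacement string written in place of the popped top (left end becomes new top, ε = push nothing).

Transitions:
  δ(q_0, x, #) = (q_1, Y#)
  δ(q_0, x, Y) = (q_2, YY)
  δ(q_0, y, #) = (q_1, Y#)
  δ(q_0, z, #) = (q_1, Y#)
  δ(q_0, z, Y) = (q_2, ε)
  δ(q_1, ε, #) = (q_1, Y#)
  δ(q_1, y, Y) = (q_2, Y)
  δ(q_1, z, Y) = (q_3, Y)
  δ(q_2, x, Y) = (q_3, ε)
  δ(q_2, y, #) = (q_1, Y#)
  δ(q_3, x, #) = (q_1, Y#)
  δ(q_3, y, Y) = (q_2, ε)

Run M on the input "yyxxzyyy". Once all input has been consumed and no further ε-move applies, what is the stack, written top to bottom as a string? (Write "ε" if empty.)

(q_0, yyxxzyyy, #)
  read y, top #: go to q_1, push Y# → (q_1, yxxzyyy, Y#)
  read y, top Y: go to q_2, push Y → (q_2, xxzyyy, Y#)
  read x, top Y: go to q_3, push ε → (q_3, xzyyy, #)
  read x, top #: go to q_1, push Y# → (q_1, zyyy, Y#)
  read z, top Y: go to q_3, push Y → (q_3, yyy, Y#)
  read y, top Y: go to q_2, push ε → (q_2, yy, #)
  read y, top #: go to q_1, push Y# → (q_1, y, Y#)
  read y, top Y: go to q_2, push Y → (q_2, ε, Y#)
All input consumed in state q_2 with stack Y#.

Y#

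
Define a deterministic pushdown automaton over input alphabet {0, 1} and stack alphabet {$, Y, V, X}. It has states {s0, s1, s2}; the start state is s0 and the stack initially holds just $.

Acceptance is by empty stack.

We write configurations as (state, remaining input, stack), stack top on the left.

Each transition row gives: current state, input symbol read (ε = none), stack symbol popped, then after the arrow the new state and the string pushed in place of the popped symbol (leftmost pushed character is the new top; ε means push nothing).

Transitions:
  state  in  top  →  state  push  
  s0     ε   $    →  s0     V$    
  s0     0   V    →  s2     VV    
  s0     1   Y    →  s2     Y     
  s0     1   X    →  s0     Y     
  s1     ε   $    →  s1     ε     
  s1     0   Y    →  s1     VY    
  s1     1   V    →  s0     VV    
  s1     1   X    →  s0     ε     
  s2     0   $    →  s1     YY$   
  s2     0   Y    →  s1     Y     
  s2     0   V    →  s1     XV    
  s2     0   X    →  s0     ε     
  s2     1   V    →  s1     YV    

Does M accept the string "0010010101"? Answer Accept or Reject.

Reject

(s0, 0010010101, $) ⊢ (s0, 0010010101, V$) ⊢ (s2, 010010101, VV$) ⊢ (s1, 10010101, XVV$) ⊢ (s0, 0010101, VV$) ⊢ (s2, 010101, VVV$) ⊢ (s1, 10101, XVVV$) ⊢ (s0, 0101, VVV$) ⊢ (s2, 101, VVVV$) ⊢ (s1, 01, YVVVV$) ⊢ (s1, 1, VYVVVV$) ⊢ (s0, ε, VVYVVVV$)
All input consumed; stack is VVYVVVV$, not empty, and no further ε-move applies.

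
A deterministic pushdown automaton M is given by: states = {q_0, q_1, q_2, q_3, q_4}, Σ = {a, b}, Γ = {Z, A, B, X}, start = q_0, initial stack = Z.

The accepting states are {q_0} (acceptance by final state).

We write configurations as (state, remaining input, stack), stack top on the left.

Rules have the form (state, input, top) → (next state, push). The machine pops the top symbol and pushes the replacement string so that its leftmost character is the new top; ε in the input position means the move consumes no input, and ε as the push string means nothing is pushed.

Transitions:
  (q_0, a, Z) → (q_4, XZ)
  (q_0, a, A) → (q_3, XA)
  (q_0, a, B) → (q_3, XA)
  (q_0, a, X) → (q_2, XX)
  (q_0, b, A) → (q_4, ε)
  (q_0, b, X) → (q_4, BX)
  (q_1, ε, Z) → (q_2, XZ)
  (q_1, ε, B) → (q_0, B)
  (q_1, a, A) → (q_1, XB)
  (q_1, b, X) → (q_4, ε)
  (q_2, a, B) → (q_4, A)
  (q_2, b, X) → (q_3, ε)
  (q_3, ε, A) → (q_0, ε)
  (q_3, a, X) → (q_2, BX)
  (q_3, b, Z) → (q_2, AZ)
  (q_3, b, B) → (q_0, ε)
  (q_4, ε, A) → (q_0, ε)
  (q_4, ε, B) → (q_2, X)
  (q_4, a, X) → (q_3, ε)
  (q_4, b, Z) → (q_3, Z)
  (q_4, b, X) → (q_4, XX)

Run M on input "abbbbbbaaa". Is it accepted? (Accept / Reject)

(q_0, abbbbbbaaa, Z)
  read a, top Z: go to q_4, push XZ → (q_4, bbbbbbaaa, XZ)
  read b, top X: go to q_4, push XX → (q_4, bbbbbaaa, XXZ)
  read b, top X: go to q_4, push XX → (q_4, bbbbaaa, XXXZ)
  read b, top X: go to q_4, push XX → (q_4, bbbaaa, XXXXZ)
  read b, top X: go to q_4, push XX → (q_4, bbaaa, XXXXXZ)
  read b, top X: go to q_4, push XX → (q_4, baaa, XXXXXXZ)
  read b, top X: go to q_4, push XX → (q_4, aaa, XXXXXXXZ)
  read a, top X: go to q_3, push ε → (q_3, aa, XXXXXXZ)
  read a, top X: go to q_2, push BX → (q_2, a, BXXXXXXZ)
  read a, top B: go to q_4, push A → (q_4, ε, AXXXXXXZ)
  ε-move, top A: go to q_0, push ε → (q_0, ε, XXXXXXZ)
All input consumed; state q_0 ∈ F.

Accept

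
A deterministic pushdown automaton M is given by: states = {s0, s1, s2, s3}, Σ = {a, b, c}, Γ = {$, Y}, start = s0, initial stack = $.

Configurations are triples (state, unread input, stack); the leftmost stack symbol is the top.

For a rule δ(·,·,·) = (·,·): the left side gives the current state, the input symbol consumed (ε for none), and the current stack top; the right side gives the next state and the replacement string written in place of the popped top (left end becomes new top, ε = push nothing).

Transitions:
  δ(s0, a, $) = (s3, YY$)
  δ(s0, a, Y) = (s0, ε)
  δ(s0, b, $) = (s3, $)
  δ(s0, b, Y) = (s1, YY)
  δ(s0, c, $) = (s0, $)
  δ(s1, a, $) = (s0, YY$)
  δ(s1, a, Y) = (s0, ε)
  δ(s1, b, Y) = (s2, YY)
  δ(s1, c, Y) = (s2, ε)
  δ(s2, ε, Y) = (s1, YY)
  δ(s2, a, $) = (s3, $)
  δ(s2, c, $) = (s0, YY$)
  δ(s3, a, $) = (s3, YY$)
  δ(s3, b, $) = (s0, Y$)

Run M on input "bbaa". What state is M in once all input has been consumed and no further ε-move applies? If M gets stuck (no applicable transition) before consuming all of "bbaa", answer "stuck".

s3

(s0, bbaa, $) ⊢ (s3, baa, $) ⊢ (s0, aa, Y$) ⊢ (s0, a, $) ⊢ (s3, ε, YY$)
All input consumed; M is in state s3.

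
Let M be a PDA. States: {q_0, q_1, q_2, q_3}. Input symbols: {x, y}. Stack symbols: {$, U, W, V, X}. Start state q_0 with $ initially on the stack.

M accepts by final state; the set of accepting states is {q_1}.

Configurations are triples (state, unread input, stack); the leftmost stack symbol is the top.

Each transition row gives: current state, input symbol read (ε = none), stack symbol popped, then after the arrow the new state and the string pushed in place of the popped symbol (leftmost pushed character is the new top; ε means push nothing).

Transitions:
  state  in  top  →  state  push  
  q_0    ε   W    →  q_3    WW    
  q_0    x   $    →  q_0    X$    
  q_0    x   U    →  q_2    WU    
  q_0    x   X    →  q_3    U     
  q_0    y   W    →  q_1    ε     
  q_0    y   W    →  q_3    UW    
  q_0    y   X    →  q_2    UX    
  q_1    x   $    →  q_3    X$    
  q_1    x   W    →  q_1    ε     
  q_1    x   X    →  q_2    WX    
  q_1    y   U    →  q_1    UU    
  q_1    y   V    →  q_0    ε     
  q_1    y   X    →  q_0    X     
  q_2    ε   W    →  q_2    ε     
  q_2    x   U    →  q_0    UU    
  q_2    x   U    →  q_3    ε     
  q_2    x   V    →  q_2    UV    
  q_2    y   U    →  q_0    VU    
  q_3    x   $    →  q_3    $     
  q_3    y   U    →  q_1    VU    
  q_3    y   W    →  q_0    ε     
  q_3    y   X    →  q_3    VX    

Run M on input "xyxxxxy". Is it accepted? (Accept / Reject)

No computation consumes all input and reaches a final state.

Reject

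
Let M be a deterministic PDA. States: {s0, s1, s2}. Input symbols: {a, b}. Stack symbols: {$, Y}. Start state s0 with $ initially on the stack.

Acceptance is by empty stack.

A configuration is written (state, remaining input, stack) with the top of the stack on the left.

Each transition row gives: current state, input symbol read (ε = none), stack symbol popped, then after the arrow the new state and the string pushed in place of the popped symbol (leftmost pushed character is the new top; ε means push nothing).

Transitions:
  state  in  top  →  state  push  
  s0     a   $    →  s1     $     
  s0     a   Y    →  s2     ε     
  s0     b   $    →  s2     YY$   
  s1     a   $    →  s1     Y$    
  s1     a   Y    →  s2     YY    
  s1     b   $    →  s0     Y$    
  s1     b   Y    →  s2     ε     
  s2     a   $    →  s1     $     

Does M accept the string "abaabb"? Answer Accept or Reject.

Reject

(s0, abaabb, $) ⊢ (s1, baabb, $) ⊢ (s0, aabb, Y$) ⊢ (s2, abb, $) ⊢ (s1, bb, $) ⊢ (s0, b, Y$)
No transition applies at (s0, b, Y$); input not fully consumed.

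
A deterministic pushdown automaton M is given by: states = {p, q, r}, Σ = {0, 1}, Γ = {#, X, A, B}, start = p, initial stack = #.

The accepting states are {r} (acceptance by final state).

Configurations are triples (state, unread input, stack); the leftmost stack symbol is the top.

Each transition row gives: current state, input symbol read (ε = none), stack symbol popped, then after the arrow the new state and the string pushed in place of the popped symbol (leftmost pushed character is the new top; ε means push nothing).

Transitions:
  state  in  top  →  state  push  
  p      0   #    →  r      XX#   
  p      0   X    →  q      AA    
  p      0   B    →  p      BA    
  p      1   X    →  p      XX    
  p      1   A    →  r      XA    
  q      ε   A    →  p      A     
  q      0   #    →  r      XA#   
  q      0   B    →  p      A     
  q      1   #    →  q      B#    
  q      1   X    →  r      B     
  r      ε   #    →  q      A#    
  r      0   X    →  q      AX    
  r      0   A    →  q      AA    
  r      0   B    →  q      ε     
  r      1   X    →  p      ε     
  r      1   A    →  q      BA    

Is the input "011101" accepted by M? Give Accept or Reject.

(p, 011101, #) ⊢ (r, 11101, XX#) ⊢ (p, 1101, X#) ⊢ (p, 101, XX#) ⊢ (p, 01, XXX#) ⊢ (q, 1, AAXX#) ⊢ (p, 1, AAXX#) ⊢ (r, ε, XAAXX#)
All input consumed; state r ∈ F.

Accept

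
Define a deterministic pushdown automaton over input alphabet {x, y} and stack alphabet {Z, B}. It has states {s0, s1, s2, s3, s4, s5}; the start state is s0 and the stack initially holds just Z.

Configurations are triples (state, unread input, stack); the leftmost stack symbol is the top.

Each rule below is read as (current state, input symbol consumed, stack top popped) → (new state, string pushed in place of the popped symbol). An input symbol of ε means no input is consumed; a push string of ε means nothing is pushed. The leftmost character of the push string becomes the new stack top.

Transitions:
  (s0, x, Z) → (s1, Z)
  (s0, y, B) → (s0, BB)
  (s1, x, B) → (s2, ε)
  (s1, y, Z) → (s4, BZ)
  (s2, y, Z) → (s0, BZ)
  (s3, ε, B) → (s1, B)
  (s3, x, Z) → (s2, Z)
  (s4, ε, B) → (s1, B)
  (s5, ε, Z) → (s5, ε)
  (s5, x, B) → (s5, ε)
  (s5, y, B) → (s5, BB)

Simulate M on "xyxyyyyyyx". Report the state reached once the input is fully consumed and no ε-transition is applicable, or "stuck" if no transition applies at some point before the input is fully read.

(s0, xyxyyyyyyx, Z)
  read x, top Z: go to s1, push Z → (s1, yxyyyyyyx, Z)
  read y, top Z: go to s4, push BZ → (s4, xyyyyyyx, BZ)
  ε-move, top B: go to s1, push B → (s1, xyyyyyyx, BZ)
  read x, top B: go to s2, push ε → (s2, yyyyyyx, Z)
  read y, top Z: go to s0, push BZ → (s0, yyyyyx, BZ)
  read y, top B: go to s0, push BB → (s0, yyyyx, BBZ)
  read y, top B: go to s0, push BB → (s0, yyyx, BBBZ)
  read y, top B: go to s0, push BB → (s0, yyx, BBBBZ)
  read y, top B: go to s0, push BB → (s0, yx, BBBBBZ)
  read y, top B: go to s0, push BB → (s0, x, BBBBBBZ)
No transition for (s0, x, top B); M blocks with input x remaining.

stuck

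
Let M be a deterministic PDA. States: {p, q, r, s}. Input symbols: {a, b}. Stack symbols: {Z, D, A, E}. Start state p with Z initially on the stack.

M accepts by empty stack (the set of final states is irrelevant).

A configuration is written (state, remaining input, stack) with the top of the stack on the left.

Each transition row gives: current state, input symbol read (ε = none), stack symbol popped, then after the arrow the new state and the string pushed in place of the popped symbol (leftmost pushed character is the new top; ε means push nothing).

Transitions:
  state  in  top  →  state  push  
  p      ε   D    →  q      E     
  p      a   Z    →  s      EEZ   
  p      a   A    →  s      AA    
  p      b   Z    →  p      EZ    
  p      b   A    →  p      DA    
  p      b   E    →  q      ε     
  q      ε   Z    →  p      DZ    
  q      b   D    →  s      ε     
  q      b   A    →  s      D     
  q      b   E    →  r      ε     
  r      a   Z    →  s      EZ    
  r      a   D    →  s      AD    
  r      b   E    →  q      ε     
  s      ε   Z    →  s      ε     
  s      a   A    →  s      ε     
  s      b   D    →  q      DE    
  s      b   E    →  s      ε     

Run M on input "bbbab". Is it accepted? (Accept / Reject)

(p, bbbab, Z)
  read b, top Z: go to p, push EZ → (p, bbab, EZ)
  read b, top E: go to q, push ε → (q, bab, Z)
  ε-move, top Z: go to p, push DZ → (p, bab, DZ)
  ε-move, top D: go to q, push E → (q, bab, EZ)
  read b, top E: go to r, push ε → (r, ab, Z)
  read a, top Z: go to s, push EZ → (s, b, EZ)
  read b, top E: go to s, push ε → (s, ε, Z)
  ε-move, top Z: go to s, push ε → (s, ε, ε)
All input consumed and the stack is empty.

Accept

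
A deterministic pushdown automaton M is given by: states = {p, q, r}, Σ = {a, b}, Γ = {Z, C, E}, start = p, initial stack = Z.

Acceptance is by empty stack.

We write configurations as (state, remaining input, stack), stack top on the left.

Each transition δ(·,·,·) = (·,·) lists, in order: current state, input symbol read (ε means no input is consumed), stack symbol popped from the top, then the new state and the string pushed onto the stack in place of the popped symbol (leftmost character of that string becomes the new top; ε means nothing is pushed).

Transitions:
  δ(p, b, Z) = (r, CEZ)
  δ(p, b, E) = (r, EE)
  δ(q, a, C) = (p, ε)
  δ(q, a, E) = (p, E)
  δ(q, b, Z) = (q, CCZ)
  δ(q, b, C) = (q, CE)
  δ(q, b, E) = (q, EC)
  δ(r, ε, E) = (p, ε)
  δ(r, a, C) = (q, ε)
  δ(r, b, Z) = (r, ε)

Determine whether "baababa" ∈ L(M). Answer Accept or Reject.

Reject

(p, baababa, Z) ⊢ (r, aababa, CEZ) ⊢ (q, ababa, EZ) ⊢ (p, baba, EZ) ⊢ (r, aba, EEZ) ⊢ (p, aba, EZ)
No transition applies at (p, aba, EZ); input not fully consumed.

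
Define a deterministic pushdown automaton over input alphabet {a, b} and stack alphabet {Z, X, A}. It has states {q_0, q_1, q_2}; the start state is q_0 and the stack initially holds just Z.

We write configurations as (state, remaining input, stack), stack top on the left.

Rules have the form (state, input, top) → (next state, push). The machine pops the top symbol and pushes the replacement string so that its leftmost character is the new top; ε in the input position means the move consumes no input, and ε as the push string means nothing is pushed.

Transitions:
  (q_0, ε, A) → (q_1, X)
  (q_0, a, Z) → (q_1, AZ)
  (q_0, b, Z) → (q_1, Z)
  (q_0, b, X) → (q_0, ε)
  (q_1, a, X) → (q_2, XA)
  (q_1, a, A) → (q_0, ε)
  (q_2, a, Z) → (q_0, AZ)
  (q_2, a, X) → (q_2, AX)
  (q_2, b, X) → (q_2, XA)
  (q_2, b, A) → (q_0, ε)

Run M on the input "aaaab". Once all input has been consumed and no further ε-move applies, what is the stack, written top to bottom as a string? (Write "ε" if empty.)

(q_0, aaaab, Z) ⊢ (q_1, aaab, AZ) ⊢ (q_0, aab, Z) ⊢ (q_1, ab, AZ) ⊢ (q_0, b, Z) ⊢ (q_1, ε, Z)
All input consumed in state q_1 with stack Z.

Z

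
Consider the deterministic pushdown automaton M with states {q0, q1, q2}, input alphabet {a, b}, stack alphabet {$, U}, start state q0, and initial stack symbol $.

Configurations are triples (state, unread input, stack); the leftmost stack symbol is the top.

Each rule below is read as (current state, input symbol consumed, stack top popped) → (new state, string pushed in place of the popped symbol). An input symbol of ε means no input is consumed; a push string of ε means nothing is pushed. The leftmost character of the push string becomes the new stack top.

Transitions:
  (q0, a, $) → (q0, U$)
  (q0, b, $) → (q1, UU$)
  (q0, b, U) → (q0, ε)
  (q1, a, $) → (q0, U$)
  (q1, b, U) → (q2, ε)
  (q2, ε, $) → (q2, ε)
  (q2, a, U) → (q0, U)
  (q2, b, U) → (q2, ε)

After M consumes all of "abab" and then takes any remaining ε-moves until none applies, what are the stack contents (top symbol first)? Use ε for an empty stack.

(q0, abab, $) ⊢ (q0, bab, U$) ⊢ (q0, ab, $) ⊢ (q0, b, U$) ⊢ (q0, ε, $)
All input consumed in state q0 with stack $.

$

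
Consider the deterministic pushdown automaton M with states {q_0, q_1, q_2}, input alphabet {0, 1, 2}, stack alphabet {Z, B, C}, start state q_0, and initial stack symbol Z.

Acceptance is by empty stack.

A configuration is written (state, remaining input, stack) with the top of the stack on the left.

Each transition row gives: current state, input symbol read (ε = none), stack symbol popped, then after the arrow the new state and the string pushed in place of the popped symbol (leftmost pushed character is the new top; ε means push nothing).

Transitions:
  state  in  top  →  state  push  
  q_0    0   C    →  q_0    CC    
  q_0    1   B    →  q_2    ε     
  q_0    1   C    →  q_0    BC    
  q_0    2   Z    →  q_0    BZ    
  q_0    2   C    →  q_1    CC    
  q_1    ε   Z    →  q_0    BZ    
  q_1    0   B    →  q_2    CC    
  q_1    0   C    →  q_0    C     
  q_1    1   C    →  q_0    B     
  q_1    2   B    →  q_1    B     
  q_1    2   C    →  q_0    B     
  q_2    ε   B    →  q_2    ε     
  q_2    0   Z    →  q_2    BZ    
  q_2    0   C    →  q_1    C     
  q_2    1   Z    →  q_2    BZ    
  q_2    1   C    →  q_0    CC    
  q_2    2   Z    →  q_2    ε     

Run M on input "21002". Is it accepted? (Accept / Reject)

(q_0, 21002, Z) ⊢ (q_0, 1002, BZ) ⊢ (q_2, 002, Z) ⊢ (q_2, 02, BZ) ⊢ (q_2, 02, Z) ⊢ (q_2, 2, BZ) ⊢ (q_2, 2, Z) ⊢ (q_2, ε, ε)
All input consumed and the stack is empty.

Accept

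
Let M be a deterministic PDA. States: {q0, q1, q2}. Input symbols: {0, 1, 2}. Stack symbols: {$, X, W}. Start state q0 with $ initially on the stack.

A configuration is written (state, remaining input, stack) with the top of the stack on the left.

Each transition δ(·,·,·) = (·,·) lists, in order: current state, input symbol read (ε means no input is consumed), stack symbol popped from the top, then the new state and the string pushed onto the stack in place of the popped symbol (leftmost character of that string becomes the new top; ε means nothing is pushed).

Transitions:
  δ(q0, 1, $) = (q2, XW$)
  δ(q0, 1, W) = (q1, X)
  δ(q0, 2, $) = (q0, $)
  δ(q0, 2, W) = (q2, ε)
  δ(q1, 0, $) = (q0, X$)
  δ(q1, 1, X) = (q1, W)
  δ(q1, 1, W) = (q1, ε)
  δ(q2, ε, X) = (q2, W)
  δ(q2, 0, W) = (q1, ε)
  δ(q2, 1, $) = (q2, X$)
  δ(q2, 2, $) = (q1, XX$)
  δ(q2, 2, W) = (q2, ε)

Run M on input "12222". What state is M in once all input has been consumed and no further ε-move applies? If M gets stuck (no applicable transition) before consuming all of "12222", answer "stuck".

(q0, 12222, $)
  read 1, top $: go to q2, push XW$ → (q2, 2222, XW$)
  ε-move, top X: go to q2, push W → (q2, 2222, WW$)
  read 2, top W: go to q2, push ε → (q2, 222, W$)
  read 2, top W: go to q2, push ε → (q2, 22, $)
  read 2, top $: go to q1, push XX$ → (q1, 2, XX$)
No transition for (q1, 2, top X); M blocks with input 2 remaining.

stuck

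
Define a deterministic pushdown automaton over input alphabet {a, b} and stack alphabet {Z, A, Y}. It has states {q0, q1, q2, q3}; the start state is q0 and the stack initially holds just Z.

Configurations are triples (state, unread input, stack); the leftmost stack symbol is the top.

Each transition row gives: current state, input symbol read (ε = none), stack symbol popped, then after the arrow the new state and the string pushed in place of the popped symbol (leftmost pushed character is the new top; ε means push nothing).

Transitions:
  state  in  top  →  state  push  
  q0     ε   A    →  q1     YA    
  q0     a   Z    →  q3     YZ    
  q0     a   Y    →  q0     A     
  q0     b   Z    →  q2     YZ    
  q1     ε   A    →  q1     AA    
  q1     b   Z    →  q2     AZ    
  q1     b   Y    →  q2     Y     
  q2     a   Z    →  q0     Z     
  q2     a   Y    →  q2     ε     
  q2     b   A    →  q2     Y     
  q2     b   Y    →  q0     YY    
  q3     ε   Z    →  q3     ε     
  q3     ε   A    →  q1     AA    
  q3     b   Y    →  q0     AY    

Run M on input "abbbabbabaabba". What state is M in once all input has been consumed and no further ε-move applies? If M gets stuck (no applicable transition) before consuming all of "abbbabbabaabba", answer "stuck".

stuck

(q0, abbbabbabaabba, Z) ⊢ (q3, bbbabbabaabba, YZ) ⊢ (q0, bbabbabaabba, AYZ) ⊢ (q1, bbabbabaabba, YAYZ) ⊢ (q2, babbabaabba, YAYZ) ⊢ (q0, abbabaabba, YYAYZ) ⊢ (q0, bbabaabba, AYAYZ) ⊢ (q1, bbabaabba, YAYAYZ) ⊢ (q2, babaabba, YAYAYZ) ⊢ (q0, abaabba, YYAYAYZ) ⊢ (q0, baabba, AYAYAYZ) ⊢ (q1, baabba, YAYAYAYZ) ⊢ (q2, aabba, YAYAYAYZ) ⊢ (q2, abba, AYAYAYZ)
No transition for (q2, a, top A); M blocks with input abba remaining.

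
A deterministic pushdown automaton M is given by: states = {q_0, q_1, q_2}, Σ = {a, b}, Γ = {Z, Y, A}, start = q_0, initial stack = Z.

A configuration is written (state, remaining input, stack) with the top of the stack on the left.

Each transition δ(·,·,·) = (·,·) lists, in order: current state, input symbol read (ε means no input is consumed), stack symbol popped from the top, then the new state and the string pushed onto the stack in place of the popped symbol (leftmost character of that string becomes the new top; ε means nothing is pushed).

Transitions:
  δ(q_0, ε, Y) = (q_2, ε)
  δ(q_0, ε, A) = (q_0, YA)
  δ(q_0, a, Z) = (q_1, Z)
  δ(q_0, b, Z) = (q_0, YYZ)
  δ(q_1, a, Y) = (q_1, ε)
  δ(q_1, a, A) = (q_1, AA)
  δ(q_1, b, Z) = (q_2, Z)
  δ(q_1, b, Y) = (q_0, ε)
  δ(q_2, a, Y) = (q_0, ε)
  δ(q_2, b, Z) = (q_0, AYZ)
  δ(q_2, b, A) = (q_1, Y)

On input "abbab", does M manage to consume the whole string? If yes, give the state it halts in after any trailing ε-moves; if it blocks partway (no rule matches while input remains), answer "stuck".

stuck

(q_0, abbab, Z) ⊢ (q_1, bbab, Z) ⊢ (q_2, bab, Z) ⊢ (q_0, ab, AYZ) ⊢ (q_0, ab, YAYZ) ⊢ (q_2, ab, AYZ)
No transition for (q_2, a, top A); M blocks with input ab remaining.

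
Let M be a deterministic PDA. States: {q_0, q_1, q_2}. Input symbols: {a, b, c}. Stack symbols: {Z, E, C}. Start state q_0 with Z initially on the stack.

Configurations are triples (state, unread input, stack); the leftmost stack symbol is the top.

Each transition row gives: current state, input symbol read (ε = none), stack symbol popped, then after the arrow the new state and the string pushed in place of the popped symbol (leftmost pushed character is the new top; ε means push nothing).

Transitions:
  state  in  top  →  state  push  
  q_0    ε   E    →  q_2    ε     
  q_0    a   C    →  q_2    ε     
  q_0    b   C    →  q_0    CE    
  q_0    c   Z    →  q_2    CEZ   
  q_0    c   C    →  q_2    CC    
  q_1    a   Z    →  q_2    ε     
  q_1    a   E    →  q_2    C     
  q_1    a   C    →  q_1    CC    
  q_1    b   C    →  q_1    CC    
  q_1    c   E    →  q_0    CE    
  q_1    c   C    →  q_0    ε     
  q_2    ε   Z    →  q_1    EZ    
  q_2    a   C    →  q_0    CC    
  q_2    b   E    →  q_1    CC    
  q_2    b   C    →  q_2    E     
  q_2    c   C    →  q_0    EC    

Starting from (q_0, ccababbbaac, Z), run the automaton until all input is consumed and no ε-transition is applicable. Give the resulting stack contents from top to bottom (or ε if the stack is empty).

CCCCCCEZ

(q_0, ccababbbaac, Z)
  read c, top Z: go to q_2, push CEZ → (q_2, cababbbaac, CEZ)
  read c, top C: go to q_0, push EC → (q_0, ababbbaac, ECEZ)
  ε-move, top E: go to q_2, push ε → (q_2, ababbbaac, CEZ)
  read a, top C: go to q_0, push CC → (q_0, babbbaac, CCEZ)
  read b, top C: go to q_0, push CE → (q_0, abbbaac, CECEZ)
  read a, top C: go to q_2, push ε → (q_2, bbbaac, ECEZ)
  read b, top E: go to q_1, push CC → (q_1, bbaac, CCCEZ)
  read b, top C: go to q_1, push CC → (q_1, baac, CCCCEZ)
  read b, top C: go to q_1, push CC → (q_1, aac, CCCCCEZ)
  read a, top C: go to q_1, push CC → (q_1, ac, CCCCCCEZ)
  read a, top C: go to q_1, push CC → (q_1, c, CCCCCCCEZ)
  read c, top C: go to q_0, push ε → (q_0, ε, CCCCCCEZ)
All input consumed in state q_0 with stack CCCCCCEZ.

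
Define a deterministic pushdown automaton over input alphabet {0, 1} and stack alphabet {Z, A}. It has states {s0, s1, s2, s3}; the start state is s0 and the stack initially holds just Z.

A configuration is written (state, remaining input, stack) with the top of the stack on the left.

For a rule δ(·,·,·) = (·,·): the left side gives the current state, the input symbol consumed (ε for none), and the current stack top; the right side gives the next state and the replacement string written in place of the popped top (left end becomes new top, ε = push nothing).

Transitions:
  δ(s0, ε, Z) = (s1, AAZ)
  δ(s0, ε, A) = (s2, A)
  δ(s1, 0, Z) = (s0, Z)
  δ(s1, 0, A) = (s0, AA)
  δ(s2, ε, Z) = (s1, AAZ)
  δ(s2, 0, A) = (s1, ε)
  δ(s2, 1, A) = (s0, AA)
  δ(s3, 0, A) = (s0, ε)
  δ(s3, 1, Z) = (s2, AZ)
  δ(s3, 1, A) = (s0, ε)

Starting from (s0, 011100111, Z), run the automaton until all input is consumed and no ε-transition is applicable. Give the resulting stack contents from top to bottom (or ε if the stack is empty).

AAAAAAAAAZ

(s0, 011100111, Z)
  ε-move, top Z: go to s1, push AAZ → (s1, 011100111, AAZ)
  read 0, top A: go to s0, push AA → (s0, 11100111, AAAZ)
  ε-move, top A: go to s2, push A → (s2, 11100111, AAAZ)
  read 1, top A: go to s0, push AA → (s0, 1100111, AAAAZ)
  ε-move, top A: go to s2, push A → (s2, 1100111, AAAAZ)
  read 1, top A: go to s0, push AA → (s0, 100111, AAAAAZ)
  ε-move, top A: go to s2, push A → (s2, 100111, AAAAAZ)
  read 1, top A: go to s0, push AA → (s0, 00111, AAAAAAZ)
  ε-move, top A: go to s2, push A → (s2, 00111, AAAAAAZ)
  read 0, top A: go to s1, push ε → (s1, 0111, AAAAAZ)
  read 0, top A: go to s0, push AA → (s0, 111, AAAAAAZ)
  ε-move, top A: go to s2, push A → (s2, 111, AAAAAAZ)
  read 1, top A: go to s0, push AA → (s0, 11, AAAAAAAZ)
  ε-move, top A: go to s2, push A → (s2, 11, AAAAAAAZ)
  read 1, top A: go to s0, push AA → (s0, 1, AAAAAAAAZ)
  ε-move, top A: go to s2, push A → (s2, 1, AAAAAAAAZ)
  read 1, top A: go to s0, push AA → (s0, ε, AAAAAAAAAZ)
  ε-move, top A: go to s2, push A → (s2, ε, AAAAAAAAAZ)
All input consumed in state s2 with stack AAAAAAAAAZ.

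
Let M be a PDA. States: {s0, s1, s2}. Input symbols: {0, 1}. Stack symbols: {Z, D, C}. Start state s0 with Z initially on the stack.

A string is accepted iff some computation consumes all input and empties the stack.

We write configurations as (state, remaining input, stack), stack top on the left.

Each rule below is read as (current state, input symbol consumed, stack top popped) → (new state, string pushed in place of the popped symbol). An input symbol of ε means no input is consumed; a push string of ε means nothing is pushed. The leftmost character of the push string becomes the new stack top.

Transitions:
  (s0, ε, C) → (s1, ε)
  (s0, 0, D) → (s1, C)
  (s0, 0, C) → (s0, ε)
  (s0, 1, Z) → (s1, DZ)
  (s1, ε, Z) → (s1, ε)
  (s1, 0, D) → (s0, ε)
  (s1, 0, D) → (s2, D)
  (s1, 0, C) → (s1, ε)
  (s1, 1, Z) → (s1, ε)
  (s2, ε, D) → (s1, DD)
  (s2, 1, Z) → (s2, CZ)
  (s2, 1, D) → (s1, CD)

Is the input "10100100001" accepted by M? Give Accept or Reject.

Accept

One accepting computation: (s0, 10100100001, Z) ⊢ (s1, 0100100001, DZ) ⊢ (s0, 100100001, Z) ⊢ (s1, 00100001, DZ) ⊢ (s2, 0100001, DZ) ⊢ (s1, 0100001, DDZ) ⊢ (s2, 100001, DDZ) ⊢ (s1, 00001, CDDZ) ⊢ (s1, 0001, DDZ) ⊢ (s0, 001, DZ) ⊢ (s1, 01, CZ) ⊢ (s1, 1, Z) ⊢ (s1, ε, ε)
All input consumed and the stack is empty.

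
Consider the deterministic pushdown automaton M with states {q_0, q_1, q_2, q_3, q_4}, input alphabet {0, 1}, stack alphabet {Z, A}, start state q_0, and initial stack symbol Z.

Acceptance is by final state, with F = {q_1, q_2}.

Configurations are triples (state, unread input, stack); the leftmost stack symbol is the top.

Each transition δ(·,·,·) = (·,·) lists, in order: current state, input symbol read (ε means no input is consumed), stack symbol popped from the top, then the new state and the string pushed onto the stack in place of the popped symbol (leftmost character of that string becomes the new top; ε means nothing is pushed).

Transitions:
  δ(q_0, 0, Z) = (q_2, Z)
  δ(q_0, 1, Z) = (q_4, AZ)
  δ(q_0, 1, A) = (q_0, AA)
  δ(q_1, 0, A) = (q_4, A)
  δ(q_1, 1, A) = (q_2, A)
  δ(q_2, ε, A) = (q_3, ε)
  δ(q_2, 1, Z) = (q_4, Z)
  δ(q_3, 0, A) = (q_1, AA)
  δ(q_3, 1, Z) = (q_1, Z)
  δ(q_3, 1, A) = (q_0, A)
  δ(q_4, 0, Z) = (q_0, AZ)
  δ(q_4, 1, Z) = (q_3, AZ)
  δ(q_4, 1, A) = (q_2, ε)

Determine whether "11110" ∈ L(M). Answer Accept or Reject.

(q_0, 11110, Z)
  read 1, top Z: go to q_4, push AZ → (q_4, 1110, AZ)
  read 1, top A: go to q_2, push ε → (q_2, 110, Z)
  read 1, top Z: go to q_4, push Z → (q_4, 10, Z)
  read 1, top Z: go to q_3, push AZ → (q_3, 0, AZ)
  read 0, top A: go to q_1, push AA → (q_1, ε, AAZ)
All input consumed; state q_1 ∈ F.

Accept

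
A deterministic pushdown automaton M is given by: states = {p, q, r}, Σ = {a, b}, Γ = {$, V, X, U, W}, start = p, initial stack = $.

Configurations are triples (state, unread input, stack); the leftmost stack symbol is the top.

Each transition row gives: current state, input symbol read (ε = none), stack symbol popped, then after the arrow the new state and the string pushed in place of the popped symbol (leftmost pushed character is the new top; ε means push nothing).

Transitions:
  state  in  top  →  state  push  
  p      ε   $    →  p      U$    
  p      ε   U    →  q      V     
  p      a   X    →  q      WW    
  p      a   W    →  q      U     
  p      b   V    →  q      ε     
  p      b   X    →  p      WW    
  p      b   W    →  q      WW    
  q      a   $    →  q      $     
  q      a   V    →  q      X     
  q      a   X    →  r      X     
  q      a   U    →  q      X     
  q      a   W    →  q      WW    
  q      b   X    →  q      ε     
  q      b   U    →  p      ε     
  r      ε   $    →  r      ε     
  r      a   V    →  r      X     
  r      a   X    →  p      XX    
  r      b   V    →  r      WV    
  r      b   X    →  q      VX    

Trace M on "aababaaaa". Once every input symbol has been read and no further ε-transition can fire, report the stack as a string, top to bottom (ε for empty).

WWWX$

(p, aababaaaa, $) ⊢ (p, aababaaaa, U$) ⊢ (q, aababaaaa, V$) ⊢ (q, ababaaaa, X$) ⊢ (r, babaaaa, X$) ⊢ (q, abaaaa, VX$) ⊢ (q, baaaa, XX$) ⊢ (q, aaaa, X$) ⊢ (r, aaa, X$) ⊢ (p, aa, XX$) ⊢ (q, a, WWX$) ⊢ (q, ε, WWWX$)
All input consumed in state q with stack WWWX$.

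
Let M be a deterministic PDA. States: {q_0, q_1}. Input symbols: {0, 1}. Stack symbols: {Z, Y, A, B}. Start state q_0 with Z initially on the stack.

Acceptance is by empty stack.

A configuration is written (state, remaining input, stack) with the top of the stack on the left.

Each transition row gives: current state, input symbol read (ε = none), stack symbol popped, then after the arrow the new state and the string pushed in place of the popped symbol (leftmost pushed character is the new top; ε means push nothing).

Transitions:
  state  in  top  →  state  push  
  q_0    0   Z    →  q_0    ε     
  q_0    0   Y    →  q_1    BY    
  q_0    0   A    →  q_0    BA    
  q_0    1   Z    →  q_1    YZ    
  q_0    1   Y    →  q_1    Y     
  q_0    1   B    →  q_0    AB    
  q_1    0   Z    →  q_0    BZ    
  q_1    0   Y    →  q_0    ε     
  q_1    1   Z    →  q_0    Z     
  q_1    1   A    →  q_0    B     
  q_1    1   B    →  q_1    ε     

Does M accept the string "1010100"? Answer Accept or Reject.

(q_0, 1010100, Z)
  read 1, top Z: go to q_1, push YZ → (q_1, 010100, YZ)
  read 0, top Y: go to q_0, push ε → (q_0, 10100, Z)
  read 1, top Z: go to q_1, push YZ → (q_1, 0100, YZ)
  read 0, top Y: go to q_0, push ε → (q_0, 100, Z)
  read 1, top Z: go to q_1, push YZ → (q_1, 00, YZ)
  read 0, top Y: go to q_0, push ε → (q_0, 0, Z)
  read 0, top Z: go to q_0, push ε → (q_0, ε, ε)
All input consumed and the stack is empty.

Accept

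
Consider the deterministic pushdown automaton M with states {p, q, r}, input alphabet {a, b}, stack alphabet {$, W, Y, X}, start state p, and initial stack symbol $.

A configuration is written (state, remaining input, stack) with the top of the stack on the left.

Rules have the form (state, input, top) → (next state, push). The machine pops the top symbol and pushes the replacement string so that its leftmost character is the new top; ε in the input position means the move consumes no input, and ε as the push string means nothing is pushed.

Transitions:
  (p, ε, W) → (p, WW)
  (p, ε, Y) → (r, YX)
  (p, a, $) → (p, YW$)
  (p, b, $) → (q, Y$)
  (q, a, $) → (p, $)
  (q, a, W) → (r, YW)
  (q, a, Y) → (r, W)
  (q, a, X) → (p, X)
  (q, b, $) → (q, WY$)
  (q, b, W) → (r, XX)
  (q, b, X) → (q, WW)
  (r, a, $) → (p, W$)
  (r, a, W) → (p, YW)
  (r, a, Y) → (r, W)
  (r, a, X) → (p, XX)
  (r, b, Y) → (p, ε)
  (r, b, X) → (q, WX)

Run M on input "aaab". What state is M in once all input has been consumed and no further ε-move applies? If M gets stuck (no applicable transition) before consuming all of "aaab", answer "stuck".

(p, aaab, $) ⊢ (p, aab, YW$) ⊢ (r, aab, YXW$) ⊢ (r, ab, WXW$) ⊢ (p, b, YWXW$) ⊢ (r, b, YXWXW$) ⊢ (p, ε, XWXW$)
All input consumed; M is in state p.

p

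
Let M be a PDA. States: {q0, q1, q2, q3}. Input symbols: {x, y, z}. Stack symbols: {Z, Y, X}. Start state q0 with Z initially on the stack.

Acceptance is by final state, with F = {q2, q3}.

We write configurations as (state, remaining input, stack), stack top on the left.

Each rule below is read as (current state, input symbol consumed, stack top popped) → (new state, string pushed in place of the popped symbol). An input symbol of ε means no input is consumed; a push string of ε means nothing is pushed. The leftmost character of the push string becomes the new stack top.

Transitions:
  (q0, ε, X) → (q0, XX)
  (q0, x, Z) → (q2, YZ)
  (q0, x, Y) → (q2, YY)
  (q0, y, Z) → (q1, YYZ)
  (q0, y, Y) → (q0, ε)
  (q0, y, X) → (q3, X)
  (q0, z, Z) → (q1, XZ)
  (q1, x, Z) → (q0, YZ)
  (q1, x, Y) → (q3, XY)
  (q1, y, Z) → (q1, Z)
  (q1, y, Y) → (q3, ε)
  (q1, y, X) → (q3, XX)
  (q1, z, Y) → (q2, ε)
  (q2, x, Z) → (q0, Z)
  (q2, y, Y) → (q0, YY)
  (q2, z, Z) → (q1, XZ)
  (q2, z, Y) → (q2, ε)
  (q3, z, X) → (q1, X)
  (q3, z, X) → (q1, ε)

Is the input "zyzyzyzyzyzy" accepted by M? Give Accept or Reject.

One accepting computation: (q0, zyzyzyzyzyzy, Z) ⊢ (q1, yzyzyzyzyzy, XZ) ⊢ (q3, zyzyzyzyzy, XXZ) ⊢ (q1, yzyzyzyzy, XXZ) ⊢ (q3, zyzyzyzy, XXXZ) ⊢ (q1, yzyzyzy, XXXZ) ⊢ (q3, zyzyzy, XXXXZ) ⊢ (q1, yzyzy, XXXXZ) ⊢ (q3, zyzy, XXXXXZ) ⊢ (q1, yzy, XXXXXZ) ⊢ (q3, zy, XXXXXXZ) ⊢ (q1, y, XXXXXXZ) ⊢ (q3, ε, XXXXXXXZ)
All input consumed and state q3 ∈ F.

Accept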